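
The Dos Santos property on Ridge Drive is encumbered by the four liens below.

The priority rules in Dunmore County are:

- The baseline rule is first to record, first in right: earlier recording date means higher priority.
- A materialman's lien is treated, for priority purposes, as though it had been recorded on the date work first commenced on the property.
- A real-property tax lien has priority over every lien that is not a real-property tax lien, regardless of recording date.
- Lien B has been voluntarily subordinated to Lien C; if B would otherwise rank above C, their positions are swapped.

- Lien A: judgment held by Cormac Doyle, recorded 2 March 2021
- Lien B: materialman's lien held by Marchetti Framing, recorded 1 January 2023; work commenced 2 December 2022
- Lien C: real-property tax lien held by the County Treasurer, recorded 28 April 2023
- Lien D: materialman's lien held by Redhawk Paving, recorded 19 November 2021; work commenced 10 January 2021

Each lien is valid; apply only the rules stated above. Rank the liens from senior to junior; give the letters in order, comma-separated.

C, D, A, B

First, effective dates: B relates back to 2 December 2022 (work commenced); D relates back to 10 January 2021 (work commenced).
C is a real-property tax lien and takes priority over every other lien.
The other liens, earliest effective date first: D (10 January 2021), A (2 March 2021), B (2 December 2022).
Since B is not senior to C, the subordination leaves the order unchanged.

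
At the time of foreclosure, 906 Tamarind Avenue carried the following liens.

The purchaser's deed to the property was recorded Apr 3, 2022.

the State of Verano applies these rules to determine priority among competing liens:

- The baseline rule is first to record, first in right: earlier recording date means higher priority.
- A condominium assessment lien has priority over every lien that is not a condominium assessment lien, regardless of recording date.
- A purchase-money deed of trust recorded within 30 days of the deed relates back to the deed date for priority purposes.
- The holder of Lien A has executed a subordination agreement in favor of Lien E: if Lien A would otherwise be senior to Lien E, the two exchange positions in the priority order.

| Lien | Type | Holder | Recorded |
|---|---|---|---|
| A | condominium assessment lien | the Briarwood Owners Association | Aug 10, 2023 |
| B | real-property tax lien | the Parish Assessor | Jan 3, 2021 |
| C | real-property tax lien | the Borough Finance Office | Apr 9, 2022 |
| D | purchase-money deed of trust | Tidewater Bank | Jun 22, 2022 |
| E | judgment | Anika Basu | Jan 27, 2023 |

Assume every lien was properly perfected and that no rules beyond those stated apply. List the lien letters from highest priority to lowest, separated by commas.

First, effective dates: D was recorded 80 days after the deed — beyond 30 days — so no relation-back applies.
A is a condominium assessment lien and takes priority over every other lien.
The other liens, earliest effective date first: B (Jan 3, 2021), C (Apr 9, 2022), D (Jun 22, 2022), E (Jan 27, 2023).
A would otherwise be senior to E, so under the subordination agreement A and E exchange positions.

E, B, C, D, A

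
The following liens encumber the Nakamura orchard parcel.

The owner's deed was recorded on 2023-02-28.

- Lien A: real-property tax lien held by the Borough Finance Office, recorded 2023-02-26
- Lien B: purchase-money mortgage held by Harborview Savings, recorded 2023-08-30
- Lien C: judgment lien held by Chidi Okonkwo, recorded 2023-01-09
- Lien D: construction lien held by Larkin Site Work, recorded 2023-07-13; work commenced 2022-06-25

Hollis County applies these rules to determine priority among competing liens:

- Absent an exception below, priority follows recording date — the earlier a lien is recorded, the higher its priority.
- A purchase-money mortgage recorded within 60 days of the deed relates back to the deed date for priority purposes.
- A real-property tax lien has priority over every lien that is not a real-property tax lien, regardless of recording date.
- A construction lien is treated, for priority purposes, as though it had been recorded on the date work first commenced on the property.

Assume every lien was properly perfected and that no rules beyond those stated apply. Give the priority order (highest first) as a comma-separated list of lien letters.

Effective dates: B was recorded 183 days after the deed, outside the 60-day window, so it keeps its recording date; D's effective date is 2022-06-25, when work began.
As a real-property tax lien, A is senior to every other lien.
Among the remaining liens, by effective date: D (2022-06-25), C (2023-01-09), B (2023-08-30).

A, D, C, B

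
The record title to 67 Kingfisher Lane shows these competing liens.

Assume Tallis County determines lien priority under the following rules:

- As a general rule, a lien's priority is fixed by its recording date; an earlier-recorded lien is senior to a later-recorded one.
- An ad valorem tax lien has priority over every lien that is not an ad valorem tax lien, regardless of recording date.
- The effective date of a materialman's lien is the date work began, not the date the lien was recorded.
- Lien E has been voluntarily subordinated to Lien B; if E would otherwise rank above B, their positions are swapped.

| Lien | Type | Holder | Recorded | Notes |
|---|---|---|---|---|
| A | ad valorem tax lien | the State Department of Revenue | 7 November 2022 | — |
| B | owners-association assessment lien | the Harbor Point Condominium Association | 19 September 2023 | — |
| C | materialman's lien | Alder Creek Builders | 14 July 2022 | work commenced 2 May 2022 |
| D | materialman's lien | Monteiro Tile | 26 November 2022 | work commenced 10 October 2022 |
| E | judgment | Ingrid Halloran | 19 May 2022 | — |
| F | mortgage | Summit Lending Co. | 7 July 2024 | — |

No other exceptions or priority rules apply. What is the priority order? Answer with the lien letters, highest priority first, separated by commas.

Adjusting effective dates: C relates back to 2 May 2022 (work commenced); D's effective date is 10 October 2022, when work began.
A is an ad valorem tax lien and takes priority over every other lien.
Remaining liens by effective date: C (2 May 2022), E (19 May 2022), D (10 October 2022), B (19 September 2023), F (7 July 2024).
E is senior to B before the subordination, so the two trade places.

A, C, B, D, E, F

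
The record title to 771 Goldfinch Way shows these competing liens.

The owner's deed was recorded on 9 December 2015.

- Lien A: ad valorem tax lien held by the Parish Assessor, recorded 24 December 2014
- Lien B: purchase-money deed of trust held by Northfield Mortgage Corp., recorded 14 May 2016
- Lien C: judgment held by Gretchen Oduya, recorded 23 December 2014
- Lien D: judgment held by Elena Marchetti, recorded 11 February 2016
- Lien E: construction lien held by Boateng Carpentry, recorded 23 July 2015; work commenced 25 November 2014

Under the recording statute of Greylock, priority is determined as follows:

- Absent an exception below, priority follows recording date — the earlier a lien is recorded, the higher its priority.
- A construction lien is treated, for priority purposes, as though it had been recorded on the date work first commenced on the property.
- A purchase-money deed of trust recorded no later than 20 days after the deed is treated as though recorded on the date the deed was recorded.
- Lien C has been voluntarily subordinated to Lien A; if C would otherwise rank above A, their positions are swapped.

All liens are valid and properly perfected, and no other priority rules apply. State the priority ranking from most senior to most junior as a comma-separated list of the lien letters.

E, A, C, D, B

Effective dates after the stated exceptions: B was recorded 157 days after the deed — beyond 20 days — so no relation-back applies; E relates back to 25 November 2014 (work commenced).
By effective date: E (25 November 2014), C (23 December 2014), A (24 December 2014), D (11 February 2016), B (14 May 2016).
C would otherwise be senior to A, so under the subordination agreement C and A exchange positions.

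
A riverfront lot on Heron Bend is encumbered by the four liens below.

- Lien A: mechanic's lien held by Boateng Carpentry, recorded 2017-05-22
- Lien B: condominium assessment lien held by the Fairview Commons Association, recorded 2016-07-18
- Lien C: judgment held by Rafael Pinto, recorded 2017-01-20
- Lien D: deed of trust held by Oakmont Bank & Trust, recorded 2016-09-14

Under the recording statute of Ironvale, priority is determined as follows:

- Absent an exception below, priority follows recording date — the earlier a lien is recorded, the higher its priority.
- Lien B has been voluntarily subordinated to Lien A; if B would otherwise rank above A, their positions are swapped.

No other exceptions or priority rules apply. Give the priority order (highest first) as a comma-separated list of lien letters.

A, D, C, B

By effective date, earliest first: B (2016-07-18), D (2016-09-14), C (2017-01-20), A (2017-05-22).
The subordination applies — B was senior to A — so B and A swap.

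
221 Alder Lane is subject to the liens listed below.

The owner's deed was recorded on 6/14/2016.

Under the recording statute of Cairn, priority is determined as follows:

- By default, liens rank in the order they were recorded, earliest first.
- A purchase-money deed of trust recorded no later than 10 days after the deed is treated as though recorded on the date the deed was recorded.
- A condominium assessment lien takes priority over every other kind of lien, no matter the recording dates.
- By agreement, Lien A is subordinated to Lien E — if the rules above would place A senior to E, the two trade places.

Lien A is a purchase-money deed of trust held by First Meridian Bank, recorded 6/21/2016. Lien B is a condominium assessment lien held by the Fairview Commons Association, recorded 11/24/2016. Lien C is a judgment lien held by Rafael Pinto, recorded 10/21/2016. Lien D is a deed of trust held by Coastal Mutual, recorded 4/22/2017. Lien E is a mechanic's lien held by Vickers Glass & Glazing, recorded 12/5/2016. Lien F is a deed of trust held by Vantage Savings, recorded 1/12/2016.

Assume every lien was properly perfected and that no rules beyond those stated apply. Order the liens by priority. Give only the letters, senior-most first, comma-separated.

Effective dates after the stated exceptions: A relates back to the deed date 6/14/2016.
As a condominium assessment lien, B is senior to every other lien.
Ordering the rest by effective date: F (1/12/2016), A (6/14/2016), C (10/21/2016), E (12/5/2016), D (4/22/2017).
A would otherwise be senior to E, so under the subordination agreement A and E exchange positions.

B, F, E, C, A, D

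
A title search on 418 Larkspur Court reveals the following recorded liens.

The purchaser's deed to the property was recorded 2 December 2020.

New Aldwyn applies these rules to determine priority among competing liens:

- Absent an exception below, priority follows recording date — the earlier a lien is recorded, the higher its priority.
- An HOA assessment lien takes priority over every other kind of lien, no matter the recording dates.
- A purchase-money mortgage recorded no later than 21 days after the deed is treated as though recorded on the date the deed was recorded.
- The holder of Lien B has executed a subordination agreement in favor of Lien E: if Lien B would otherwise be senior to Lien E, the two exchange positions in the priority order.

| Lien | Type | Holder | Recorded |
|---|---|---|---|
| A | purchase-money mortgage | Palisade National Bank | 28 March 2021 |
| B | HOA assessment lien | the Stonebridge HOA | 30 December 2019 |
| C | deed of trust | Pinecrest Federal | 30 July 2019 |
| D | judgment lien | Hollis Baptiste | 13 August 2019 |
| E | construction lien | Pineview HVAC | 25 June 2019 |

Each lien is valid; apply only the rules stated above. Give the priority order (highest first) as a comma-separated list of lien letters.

E, B, C, D, A

Adjusting effective dates: A was recorded 116 days after the deed, outside the 21-day window, so it keeps its recording date.
B is an HOA assessment lien, so it outranks all other liens regardless of date.
Remaining liens by effective date: E (25 June 2019), C (30 July 2019), D (13 August 2019), A (28 March 2021).
B would otherwise be senior to E, so under the subordination agreement B and E exchange positions.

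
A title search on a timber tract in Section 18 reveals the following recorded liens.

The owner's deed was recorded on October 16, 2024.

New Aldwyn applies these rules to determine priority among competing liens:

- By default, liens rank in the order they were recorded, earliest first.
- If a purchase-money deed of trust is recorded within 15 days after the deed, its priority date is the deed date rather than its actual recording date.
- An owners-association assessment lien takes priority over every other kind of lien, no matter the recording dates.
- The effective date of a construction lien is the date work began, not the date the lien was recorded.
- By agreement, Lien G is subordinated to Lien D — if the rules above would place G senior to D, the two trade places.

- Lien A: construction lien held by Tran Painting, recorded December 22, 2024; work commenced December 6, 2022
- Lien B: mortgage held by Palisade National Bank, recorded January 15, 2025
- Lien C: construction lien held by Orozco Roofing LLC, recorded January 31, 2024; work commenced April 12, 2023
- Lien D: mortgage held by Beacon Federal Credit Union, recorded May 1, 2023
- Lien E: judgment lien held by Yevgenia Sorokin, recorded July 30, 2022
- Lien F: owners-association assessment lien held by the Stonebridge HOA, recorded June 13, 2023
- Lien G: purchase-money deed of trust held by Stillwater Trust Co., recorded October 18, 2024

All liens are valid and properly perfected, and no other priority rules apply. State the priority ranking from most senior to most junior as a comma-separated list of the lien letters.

F, E, A, C, D, G, B

Effective dates: A's effective date is December 6, 2022, when work began; C is treated as recorded April 12, 2023, the work-commencement date; G relates back to the deed date October 16, 2024.
F is an owners-association assessment lien, so it outranks all other liens regardless of date.
Ordering the rest by effective date: E (July 30, 2022), A (December 6, 2022), C (April 12, 2023), D (May 1, 2023), G (October 16, 2024), B (January 15, 2025).
G is already junior to D, so the subordination agreement changes nothing.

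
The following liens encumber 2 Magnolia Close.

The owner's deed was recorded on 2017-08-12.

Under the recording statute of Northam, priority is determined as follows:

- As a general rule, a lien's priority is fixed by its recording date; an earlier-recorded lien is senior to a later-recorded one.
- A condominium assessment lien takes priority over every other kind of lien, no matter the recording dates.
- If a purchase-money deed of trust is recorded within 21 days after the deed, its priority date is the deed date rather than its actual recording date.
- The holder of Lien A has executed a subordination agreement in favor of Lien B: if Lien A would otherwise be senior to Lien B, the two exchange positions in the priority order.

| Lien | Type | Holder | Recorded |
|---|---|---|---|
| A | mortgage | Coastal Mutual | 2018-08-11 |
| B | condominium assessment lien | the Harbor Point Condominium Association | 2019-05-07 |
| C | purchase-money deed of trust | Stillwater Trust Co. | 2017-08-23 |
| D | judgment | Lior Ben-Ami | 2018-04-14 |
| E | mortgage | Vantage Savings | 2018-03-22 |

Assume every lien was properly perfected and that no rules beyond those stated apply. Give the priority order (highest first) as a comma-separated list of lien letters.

Effective dates after the stated exceptions: C was recorded within the 21-day window, so its effective date is the deed date 2017-08-12.
B, as a condominium assessment lien, has superpriority and ranks first.
Ordering the rest by effective date: C (2017-08-12), E (2018-03-22), D (2018-04-14), A (2018-08-11).
Since A is not senior to B, the subordination leaves the order unchanged.

B, C, E, D, A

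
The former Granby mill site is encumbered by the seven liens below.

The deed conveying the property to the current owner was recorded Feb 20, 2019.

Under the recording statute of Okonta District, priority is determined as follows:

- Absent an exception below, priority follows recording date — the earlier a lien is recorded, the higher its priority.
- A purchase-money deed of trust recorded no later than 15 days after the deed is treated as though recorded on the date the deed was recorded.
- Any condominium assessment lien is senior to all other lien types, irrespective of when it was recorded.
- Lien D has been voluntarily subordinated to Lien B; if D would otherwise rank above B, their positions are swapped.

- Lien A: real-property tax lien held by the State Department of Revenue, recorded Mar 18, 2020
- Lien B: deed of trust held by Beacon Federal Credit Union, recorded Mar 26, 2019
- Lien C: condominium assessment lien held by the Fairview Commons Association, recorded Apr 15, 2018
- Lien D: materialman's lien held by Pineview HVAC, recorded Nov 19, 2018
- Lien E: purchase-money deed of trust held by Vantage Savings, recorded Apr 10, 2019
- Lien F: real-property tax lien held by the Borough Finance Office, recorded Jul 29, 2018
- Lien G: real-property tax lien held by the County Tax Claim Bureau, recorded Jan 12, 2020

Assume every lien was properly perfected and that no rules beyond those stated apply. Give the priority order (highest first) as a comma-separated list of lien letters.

First, effective dates: E was recorded 49 days after the deed, outside the 15-day window, so it keeps its recording date.
C is a condominium assessment lien and takes priority over every other lien.
Remaining liens by effective date: F (Jul 29, 2018), D (Nov 19, 2018), B (Mar 26, 2019), E (Apr 10, 2019), G (Jan 12, 2020), A (Mar 18, 2020).
The subordination applies — D was senior to B — so D and B swap.

C, F, B, D, E, G, A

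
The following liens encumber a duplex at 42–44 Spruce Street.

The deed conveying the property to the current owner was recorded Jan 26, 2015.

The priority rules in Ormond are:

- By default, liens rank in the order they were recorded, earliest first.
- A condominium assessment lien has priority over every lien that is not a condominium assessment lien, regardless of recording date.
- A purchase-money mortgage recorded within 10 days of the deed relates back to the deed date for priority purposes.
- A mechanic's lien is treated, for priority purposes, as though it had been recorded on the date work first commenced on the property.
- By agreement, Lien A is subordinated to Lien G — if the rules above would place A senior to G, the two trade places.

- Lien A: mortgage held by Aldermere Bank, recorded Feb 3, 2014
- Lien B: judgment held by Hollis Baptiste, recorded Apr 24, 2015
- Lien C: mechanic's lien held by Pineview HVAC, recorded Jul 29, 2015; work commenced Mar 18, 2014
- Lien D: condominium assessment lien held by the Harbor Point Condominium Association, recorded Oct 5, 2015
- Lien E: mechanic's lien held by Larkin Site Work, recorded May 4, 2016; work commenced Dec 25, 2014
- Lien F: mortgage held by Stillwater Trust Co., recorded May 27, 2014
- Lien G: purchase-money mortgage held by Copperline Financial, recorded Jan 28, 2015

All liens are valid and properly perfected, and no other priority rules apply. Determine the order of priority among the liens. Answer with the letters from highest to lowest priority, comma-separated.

Effective dates after the stated exceptions: C's effective date is Mar 18, 2014, when work began; E relates back to Dec 25, 2014 (work commenced); G was recorded within the 10-day window, so its effective date is the deed date Jan 26, 2015.
As a condominium assessment lien, D is senior to every other lien.
Remaining liens by effective date: A (Feb 3, 2014), C (Mar 18, 2014), F (May 27, 2014), E (Dec 25, 2014), G (Jan 26, 2015), B (Apr 24, 2015).
The subordination applies — A was senior to G — so A and G swap.

D, G, C, F, E, A, B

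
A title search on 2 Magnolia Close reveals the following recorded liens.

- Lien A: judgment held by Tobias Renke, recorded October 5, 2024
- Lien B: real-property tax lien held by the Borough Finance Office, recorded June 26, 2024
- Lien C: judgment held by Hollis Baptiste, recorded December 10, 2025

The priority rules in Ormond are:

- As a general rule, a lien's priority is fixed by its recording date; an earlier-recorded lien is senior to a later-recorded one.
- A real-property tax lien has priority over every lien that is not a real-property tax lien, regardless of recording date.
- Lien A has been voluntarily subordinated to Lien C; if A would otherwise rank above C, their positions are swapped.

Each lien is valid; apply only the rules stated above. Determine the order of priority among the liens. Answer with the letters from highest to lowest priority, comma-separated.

B, as a real-property tax lien, has superpriority and ranks first.
Remaining liens by effective date: A (October 5, 2024), C (December 10, 2025).
Because A would otherwise rank above C, the subordination swaps them.

B, C, A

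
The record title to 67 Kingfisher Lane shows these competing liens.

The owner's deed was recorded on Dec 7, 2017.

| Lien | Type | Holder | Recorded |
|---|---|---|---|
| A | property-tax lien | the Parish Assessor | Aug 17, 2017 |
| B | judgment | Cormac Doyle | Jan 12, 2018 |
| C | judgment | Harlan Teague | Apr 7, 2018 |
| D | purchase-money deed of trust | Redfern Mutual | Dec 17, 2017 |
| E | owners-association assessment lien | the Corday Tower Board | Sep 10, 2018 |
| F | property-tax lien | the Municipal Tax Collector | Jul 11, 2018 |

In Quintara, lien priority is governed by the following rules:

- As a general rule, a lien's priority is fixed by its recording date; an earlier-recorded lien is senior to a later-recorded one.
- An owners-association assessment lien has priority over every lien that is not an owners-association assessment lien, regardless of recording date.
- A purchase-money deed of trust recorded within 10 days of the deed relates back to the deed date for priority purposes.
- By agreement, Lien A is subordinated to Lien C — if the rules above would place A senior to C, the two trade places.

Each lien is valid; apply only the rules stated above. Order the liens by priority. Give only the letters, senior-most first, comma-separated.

E, C, D, B, A, F

Effective dates: D's effective date is the deed date, Dec 7, 2017.
E is an owners-association assessment lien and takes priority over every other lien.
Among the remaining liens, by effective date: A (Aug 17, 2017), D (Dec 7, 2017), B (Jan 12, 2018), C (Apr 7, 2018), F (Jul 11, 2018).
The subordination applies — A was senior to C — so A and C swap.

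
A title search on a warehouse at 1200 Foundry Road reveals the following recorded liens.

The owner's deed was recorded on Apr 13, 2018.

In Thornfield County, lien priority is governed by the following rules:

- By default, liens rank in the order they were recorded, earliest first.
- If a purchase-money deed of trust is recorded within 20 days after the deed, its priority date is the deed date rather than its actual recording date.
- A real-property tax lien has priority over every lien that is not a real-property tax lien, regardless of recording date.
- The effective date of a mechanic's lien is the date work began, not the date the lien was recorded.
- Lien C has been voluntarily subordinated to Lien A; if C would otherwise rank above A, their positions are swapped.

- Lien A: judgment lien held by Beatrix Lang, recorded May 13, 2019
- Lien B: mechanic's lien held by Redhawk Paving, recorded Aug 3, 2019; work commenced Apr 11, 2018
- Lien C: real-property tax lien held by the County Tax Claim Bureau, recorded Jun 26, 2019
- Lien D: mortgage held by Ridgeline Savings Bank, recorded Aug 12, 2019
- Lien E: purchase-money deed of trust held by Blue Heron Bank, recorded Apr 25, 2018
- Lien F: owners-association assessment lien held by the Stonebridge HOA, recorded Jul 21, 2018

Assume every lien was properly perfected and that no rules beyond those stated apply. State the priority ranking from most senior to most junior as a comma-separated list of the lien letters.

A, B, E, F, C, D

Adjusting effective dates: B is treated as recorded Apr 11, 2018, the work-commencement date; E relates back to the deed date Apr 13, 2018.
C, as a real-property tax lien, has superpriority and ranks first.
Ordering the rest by effective date: B (Apr 11, 2018), E (Apr 13, 2018), F (Jul 21, 2018), A (May 13, 2019), D (Aug 12, 2019).
C would otherwise be senior to A, so under the subordination agreement C and A exchange positions.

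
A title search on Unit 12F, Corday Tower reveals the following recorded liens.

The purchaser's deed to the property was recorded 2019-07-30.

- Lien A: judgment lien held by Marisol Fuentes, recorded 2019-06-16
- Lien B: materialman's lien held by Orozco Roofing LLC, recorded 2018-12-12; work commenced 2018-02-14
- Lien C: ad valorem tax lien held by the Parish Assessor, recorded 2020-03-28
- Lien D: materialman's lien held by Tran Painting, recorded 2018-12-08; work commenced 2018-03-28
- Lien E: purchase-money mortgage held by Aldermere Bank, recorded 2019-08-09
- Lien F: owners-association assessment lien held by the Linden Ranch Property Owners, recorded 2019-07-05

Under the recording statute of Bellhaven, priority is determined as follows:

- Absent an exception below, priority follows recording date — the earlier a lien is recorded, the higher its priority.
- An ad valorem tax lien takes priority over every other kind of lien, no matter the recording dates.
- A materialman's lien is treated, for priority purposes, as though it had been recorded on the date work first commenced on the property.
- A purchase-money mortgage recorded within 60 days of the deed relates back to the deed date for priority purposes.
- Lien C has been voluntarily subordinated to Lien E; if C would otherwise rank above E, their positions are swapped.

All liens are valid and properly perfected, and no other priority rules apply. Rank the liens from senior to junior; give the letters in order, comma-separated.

E, B, D, A, F, C

Effective dates after the stated exceptions: B's effective date is 2018-02-14, when work began; D relates back to 2018-03-28 (work commenced); E relates back to the deed date 2019-07-30.
C is an ad valorem tax lien and takes priority over every other lien.
Ordering the rest by effective date: B (2018-02-14), D (2018-03-28), A (2019-06-16), F (2019-07-05), E (2019-07-30).
Because C would otherwise rank above E, the subordination swaps them.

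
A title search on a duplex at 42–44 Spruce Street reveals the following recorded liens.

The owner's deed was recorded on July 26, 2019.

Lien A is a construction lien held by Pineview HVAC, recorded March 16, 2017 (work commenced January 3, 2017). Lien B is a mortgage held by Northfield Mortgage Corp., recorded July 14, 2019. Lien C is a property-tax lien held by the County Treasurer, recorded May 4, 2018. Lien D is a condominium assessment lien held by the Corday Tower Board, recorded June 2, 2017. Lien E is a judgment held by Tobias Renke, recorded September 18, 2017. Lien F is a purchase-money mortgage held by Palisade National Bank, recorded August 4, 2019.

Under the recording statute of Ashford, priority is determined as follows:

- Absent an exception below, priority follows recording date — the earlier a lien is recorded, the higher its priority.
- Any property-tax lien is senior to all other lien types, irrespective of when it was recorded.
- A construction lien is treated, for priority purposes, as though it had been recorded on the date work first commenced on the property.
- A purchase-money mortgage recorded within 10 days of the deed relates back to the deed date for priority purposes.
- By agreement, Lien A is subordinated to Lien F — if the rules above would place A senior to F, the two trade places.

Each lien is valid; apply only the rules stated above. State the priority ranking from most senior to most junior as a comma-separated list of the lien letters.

C, F, D, E, B, A

First, effective dates: A relates back to January 3, 2017 (work commenced); F relates back to the deed date July 26, 2019.
As a property-tax lien, C is senior to every other lien.
Remaining liens by effective date: A (January 3, 2017), D (June 2, 2017), E (September 18, 2017), B (July 14, 2019), F (July 26, 2019).
The subordination applies — A was senior to F — so A and F swap.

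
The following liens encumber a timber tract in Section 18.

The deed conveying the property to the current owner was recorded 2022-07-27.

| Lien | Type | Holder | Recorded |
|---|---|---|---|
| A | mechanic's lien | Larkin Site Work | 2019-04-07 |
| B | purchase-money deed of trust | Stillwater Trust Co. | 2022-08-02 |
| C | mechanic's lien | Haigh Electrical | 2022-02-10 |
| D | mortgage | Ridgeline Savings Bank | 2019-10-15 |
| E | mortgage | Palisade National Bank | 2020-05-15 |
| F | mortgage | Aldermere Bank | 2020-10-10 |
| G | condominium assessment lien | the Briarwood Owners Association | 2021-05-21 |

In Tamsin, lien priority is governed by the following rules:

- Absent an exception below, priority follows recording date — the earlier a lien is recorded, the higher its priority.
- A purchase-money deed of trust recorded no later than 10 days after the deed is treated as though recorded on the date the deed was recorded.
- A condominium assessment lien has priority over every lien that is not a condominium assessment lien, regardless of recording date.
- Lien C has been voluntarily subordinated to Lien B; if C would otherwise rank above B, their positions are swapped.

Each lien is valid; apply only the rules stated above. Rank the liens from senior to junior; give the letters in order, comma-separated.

Effective dates: B was recorded within the 10-day window, so its effective date is the deed date 2022-07-27.
G is a condominium assessment lien and takes priority over every other lien.
Remaining liens by effective date: A (2019-04-07), D (2019-10-15), E (2020-05-15), F (2020-10-10), C (2022-02-10), B (2022-07-27).
C is senior to B before the subordination, so the two trade places.

G, A, D, E, F, B, C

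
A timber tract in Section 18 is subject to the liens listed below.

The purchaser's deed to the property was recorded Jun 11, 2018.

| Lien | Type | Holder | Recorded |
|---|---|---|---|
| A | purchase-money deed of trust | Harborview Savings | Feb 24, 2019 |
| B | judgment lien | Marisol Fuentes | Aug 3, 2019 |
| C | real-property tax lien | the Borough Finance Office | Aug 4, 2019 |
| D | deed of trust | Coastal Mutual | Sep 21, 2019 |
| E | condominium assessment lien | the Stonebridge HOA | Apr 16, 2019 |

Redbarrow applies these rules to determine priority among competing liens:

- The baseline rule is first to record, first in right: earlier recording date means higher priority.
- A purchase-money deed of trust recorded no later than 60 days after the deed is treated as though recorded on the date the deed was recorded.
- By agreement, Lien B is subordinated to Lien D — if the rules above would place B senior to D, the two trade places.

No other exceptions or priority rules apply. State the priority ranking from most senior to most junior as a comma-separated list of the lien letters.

Effective dates: A was recorded 258 days after the deed, outside the 60-day window, so it keeps its recording date.
By effective date, earliest first: A (Feb 24, 2019), E (Apr 16, 2019), B (Aug 3, 2019), C (Aug 4, 2019), D (Sep 21, 2019).
The subordination applies — B was senior to D — so B and D swap.

A, E, D, C, B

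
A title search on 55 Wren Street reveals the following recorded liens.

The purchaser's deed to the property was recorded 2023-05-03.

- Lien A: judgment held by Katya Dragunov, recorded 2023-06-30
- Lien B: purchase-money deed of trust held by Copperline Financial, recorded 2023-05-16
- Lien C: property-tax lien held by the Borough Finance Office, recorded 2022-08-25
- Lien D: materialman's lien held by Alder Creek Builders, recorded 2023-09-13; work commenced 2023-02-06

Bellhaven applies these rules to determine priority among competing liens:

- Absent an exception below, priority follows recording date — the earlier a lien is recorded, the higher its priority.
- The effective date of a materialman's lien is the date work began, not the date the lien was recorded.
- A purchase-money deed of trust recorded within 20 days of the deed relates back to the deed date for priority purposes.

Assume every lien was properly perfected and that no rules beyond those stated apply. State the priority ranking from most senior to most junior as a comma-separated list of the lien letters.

Effective dates after the stated exceptions: B was recorded within the 20-day window, so its effective date is the deed date 2023-05-03; D relates back to 2023-02-06 (work commenced).
By effective date: C (2022-08-25), D (2023-02-06), B (2023-05-03), A (2023-06-30).

C, D, B, A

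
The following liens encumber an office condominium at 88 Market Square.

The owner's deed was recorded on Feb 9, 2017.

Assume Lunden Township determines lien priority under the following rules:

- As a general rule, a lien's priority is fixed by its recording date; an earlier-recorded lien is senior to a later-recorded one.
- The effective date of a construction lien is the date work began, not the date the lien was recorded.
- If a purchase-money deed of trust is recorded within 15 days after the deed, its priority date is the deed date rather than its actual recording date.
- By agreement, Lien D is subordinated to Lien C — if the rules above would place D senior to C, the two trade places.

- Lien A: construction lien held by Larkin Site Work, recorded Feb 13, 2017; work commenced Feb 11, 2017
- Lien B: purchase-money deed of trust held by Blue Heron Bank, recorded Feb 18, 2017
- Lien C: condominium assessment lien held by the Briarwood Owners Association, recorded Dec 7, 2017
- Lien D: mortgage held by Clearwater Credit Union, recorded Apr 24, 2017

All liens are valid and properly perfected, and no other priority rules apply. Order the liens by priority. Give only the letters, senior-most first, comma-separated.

B, A, C, D

Adjusting effective dates: A is treated as recorded Feb 11, 2017, the work-commencement date; B relates back to the deed date Feb 9, 2017.
Sorted by effective date: B (Feb 9, 2017), A (Feb 11, 2017), D (Apr 24, 2017), C (Dec 7, 2017).
The subordination applies — D was senior to C — so D and C swap.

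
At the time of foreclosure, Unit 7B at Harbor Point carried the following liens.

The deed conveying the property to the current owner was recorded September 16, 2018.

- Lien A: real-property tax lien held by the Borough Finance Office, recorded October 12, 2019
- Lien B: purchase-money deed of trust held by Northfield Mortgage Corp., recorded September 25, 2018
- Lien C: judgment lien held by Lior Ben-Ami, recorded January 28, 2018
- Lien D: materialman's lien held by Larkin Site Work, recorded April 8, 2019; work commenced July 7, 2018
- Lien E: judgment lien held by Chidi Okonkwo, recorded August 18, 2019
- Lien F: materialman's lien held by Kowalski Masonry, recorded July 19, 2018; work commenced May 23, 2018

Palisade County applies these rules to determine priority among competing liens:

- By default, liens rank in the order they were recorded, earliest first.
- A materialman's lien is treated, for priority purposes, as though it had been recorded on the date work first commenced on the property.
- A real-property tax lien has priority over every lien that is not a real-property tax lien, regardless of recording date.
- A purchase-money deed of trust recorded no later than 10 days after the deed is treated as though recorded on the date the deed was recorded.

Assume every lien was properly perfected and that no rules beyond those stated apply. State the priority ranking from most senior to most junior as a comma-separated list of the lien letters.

Effective dates: B was recorded within the 10-day window, so its effective date is the deed date September 16, 2018; D relates back to July 7, 2018 (work commenced); F relates back to May 23, 2018 (work commenced).
A is a real-property tax lien, so it outranks all other liens regardless of date.
Remaining liens by effective date: C (January 28, 2018), F (May 23, 2018), D (July 7, 2018), B (September 16, 2018), E (August 18, 2019).

A, C, F, D, B, E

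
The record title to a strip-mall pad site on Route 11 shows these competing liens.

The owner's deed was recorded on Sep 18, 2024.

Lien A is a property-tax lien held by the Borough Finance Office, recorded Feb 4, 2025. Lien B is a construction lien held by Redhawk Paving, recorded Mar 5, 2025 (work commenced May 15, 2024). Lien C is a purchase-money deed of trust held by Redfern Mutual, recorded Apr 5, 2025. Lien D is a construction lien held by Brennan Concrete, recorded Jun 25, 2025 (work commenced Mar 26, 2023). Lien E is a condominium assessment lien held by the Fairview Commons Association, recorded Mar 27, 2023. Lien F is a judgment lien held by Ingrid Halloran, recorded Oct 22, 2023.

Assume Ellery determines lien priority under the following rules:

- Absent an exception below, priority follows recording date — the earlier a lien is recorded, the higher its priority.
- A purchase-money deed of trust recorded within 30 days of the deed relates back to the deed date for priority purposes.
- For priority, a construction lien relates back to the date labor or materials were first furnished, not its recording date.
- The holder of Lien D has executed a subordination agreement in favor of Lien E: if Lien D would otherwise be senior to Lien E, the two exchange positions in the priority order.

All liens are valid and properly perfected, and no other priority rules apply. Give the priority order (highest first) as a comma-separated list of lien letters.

Effective dates: B relates back to May 15, 2024 (work commenced); C missed the 30-day window (199 days after the deed), so its recording date stands; D is treated as recorded Mar 26, 2023, the work-commencement date.
Sorted by effective date: D (Mar 26, 2023), E (Mar 27, 2023), F (Oct 22, 2023), B (May 15, 2024), A (Feb 4, 2025), C (Apr 5, 2025).
The subordination applies — D was senior to E — so D and E swap.

E, D, F, B, A, C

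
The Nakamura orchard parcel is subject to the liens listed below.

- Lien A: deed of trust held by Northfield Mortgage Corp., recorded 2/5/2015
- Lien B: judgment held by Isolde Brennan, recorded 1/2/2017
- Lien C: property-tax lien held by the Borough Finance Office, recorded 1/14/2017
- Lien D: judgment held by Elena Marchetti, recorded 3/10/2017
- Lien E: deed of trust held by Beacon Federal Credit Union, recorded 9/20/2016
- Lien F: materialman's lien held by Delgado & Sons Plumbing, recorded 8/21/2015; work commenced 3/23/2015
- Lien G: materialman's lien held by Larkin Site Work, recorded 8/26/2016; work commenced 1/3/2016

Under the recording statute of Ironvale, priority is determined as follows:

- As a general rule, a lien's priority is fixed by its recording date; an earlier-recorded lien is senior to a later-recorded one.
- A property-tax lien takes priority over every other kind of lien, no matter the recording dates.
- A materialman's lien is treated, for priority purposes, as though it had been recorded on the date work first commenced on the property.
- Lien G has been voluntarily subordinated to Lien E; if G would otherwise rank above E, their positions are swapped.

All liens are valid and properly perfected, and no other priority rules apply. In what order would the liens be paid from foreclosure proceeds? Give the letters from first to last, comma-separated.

First, effective dates: F relates back to 3/23/2015 (work commenced); G is treated as recorded 1/3/2016, the work-commencement date.
C, as a property-tax lien, has superpriority and ranks first.
Among the remaining liens, by effective date: A (2/5/2015), F (3/23/2015), G (1/3/2016), E (9/20/2016), B (1/2/2017), D (3/10/2017).
G would otherwise be senior to E, so under the subordination agreement G and E exchange positions.

C, A, F, E, G, B, D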